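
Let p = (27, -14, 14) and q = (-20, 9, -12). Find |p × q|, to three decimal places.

71.197

i: (-14)·(-12) - 14·9 = 168 - 126 = 42
j: 14·(-20) - 27·(-12) = -280 - (-324) = 44
k: 27·9 - (-14)·(-20) = 243 - 280 = -37
p × q = (42, 44, -37)
|p × q| = √(42² + 44² + (-37)²) = √5069 ≈ 71.1969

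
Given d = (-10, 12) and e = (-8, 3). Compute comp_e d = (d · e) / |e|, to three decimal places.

d · e = (-10)·(-8) + 12·3 = 80 + 36 = 116
|e| = √(64 + 9) = √73 ≈ 8.5440
comp_e d = 116 / √73 ≈ 13.577

13.577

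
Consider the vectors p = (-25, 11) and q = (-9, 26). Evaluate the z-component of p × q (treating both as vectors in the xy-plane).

-551

(-25)·26 - 11·(-9) = -650 - (-99) = -551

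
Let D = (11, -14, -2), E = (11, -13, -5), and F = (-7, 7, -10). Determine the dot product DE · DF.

DE = E − D = (0, 1, -3)
DF = F − D = (-18, 21, -8)
DE · DF = 0·(-18) + 1·21 + (-3)·(-8) = 0 + 21 + 24 = 45

45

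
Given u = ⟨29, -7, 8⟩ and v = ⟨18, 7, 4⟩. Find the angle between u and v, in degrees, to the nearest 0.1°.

u · v = 29·18 + (-7)·7 + 8·4 = 522 - 49 + 32 = 505
|u|² = 841 + 49 + 64 = 954,  |u| = √954 ≈ 30.886890
|v|² = 324 + 49 + 16 = 389,  |v| = √389 ≈ 19.723083
cos θ = 505 / (30.886890 · 19.723083) ≈ 0.82898
θ = arccos(0.82898) ≈ 34.0°

34.0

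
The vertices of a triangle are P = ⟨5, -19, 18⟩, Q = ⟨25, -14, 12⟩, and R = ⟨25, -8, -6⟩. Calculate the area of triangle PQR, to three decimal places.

191.648

PQ = (20, 5, -6),  PR = (20, 11, -24)
i: 5·(-24) - (-6)·11 = -120 - (-66) = -54
j: (-6)·20 - 20·(-24) = -120 - (-480) = 360
k: 20·11 - 5·20 = 220 - 100 = 120
PQ × PR = (-54, 360, 120)
|PQ × PR| = √146916 ≈ 383.2962
area = ½ · 383.2962 ≈ 191.648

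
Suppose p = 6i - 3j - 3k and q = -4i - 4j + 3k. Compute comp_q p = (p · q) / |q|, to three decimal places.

-3.280

p · q = 6·(-4) + (-3)·(-4) + (-3)·3 = -24 + 12 - 9 = -21
|q| = √(16 + 16 + 9) = √41 ≈ 6.4031
comp_q p = -21 / √41 ≈ -3.280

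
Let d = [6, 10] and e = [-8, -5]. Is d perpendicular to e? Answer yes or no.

d · e = 6·(-8) + 10·(-5) = -48 - 50 = -98
Nonzero, so the vectors are not orthogonal.

no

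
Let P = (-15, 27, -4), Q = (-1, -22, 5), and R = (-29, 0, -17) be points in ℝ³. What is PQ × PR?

(880, 56, -1064)

PQ = (14, -49, 9)
PR = (-14, -27, -13)
i: (-49)·(-13) - 9·(-27) = 637 - (-243) = 880
j: 9·(-14) - 14·(-13) = -126 - (-182) = 56
k: 14·(-27) - (-49)·(-14) = -378 - 686 = -1064
PQ × PR = (880, 56, -1064)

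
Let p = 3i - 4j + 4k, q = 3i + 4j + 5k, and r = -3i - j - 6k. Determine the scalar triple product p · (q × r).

q × r:
i: 4·(-6) - 5·(-1) = -24 - (-5) = -19
j: 5·(-3) - 3·(-6) = -15 - (-18) = 3
k: 3·(-1) - 4·(-3) = -3 - (-12) = 9
q × r = (-19, 3, 9)
p · (q × r) = 3·(-19) + (-4)·3 + 4·9 = -57 - 12 + 36 = -33

-33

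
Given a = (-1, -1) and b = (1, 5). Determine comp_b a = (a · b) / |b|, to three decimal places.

a · b = (-1)·1 + (-1)·5 = -1 - 5 = -6
|b| = √(1 + 25) = √26 ≈ 5.0990
comp_b a = -6 / √26 ≈ -1.177

-1.177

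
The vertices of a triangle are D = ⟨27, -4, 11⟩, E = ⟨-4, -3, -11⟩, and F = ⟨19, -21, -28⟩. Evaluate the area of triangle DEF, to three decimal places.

617.228

DE = (-31, 1, -22),  DF = (-8, -17, -39)
i: 1·(-39) - (-22)·(-17) = -39 - 374 = -413
j: (-22)·(-8) - (-31)·(-39) = 176 - 1209 = -1033
k: (-31)·(-17) - 1·(-8) = 527 - (-8) = 535
DE × DF = (-413, -1033, 535)
|DE × DF| = √1523883 ≈ 1234.4566
area = ½ · 1234.4566 ≈ 617.228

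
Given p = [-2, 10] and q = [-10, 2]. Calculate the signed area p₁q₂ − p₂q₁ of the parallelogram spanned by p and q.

96

(-2)·2 - 10·(-10) = -4 - (-100) = 96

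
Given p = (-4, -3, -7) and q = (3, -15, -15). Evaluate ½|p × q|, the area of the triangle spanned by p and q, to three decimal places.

61.078

i: (-3)·(-15) - (-7)·(-15) = 45 - 105 = -60
j: (-7)·3 - (-4)·(-15) = -21 - 60 = -81
k: (-4)·(-15) - (-3)·3 = 60 - (-9) = 69
p × q = (-60, -81, 69)
|p × q| = √((-60)² + (-81)² + 69²) = √14922 ≈ 122.1556
area = ½ · 122.1556 ≈ 61.078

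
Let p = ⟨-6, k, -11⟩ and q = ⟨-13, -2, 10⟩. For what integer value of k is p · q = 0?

-16

p · q = (-6)·(-13) + k·(-2) + (-11)·10 = -32 - 2k
Set equal to 0: -2k = 32, so k = -16.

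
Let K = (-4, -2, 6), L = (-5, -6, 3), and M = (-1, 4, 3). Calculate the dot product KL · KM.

KL = L − K = (-1, -4, -3)
KM = M − K = (3, 6, -3)
KL · KM = (-1)·3 + (-4)·6 + (-3)·(-3) = -3 - 24 + 9 = -18

-18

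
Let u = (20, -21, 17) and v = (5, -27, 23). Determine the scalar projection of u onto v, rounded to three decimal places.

29.537

u · v = 20·5 + (-21)·(-27) + 17·23 = 100 + 567 + 391 = 1058
|v| = √(25 + 729 + 529) = √1283 ≈ 35.8190
comp_v u = 1058 / √1283 ≈ 29.537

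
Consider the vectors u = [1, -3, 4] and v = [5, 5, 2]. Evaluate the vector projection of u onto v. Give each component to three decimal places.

u · v = 1·5 + (-3)·5 + 4·2 = 5 - 15 + 8 = -2
|v|² = 25 + 25 + 4 = 54
proj_v u = (-2/54) · (5, 5, 2) ≈ (-0.185, -0.185, -0.074)

(-0.185, -0.185, -0.074)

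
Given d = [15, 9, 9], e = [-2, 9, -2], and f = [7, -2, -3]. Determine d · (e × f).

e × f:
i: 9·(-3) - (-2)·(-2) = -27 - 4 = -31
j: (-2)·7 - (-2)·(-3) = -14 - 6 = -20
k: (-2)·(-2) - 9·7 = 4 - 63 = -59
e × f = (-31, -20, -59)
d · (e × f) = 15·(-31) + 9·(-20) + 9·(-59) = -465 - 180 - 531 = -1176

-1176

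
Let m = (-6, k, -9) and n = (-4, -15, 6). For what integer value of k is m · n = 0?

m · n = (-6)·(-4) + k·(-15) + (-9)·6 = -30 - 15k
Set equal to 0: -15k = 30, so k = -2.

-2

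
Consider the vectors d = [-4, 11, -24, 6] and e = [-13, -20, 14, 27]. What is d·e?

d · e = (-4)·(-13) + 11·(-20) + (-24)·14 + 6·27 = 52 - 220 - 336 + 162 = -342

-342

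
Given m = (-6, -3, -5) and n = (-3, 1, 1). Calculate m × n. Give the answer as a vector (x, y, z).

i: (-3)·1 - (-5)·1 = -3 - (-5) = 2
j: (-5)·(-3) - (-6)·1 = 15 - (-6) = 21
k: (-6)·1 - (-3)·(-3) = -6 - 9 = -15
m × n = (2, 21, -15)

(2, 21, -15)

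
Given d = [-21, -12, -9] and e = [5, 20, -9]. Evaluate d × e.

(288, -234, -360)

i: (-12)·(-9) - (-9)·20 = 108 - (-180) = 288
j: (-9)·5 - (-21)·(-9) = -45 - 189 = -234
k: (-21)·20 - (-12)·5 = -420 - (-60) = -360
d × e = (288, -234, -360)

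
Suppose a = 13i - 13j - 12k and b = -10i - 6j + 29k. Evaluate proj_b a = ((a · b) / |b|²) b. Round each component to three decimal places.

a · b = 13·(-10) + (-13)·(-6) + (-12)·29 = -130 + 78 - 348 = -400
|b|² = 100 + 36 + 841 = 977
proj_b a = (-400/977) · (-10, -6, 29) ≈ (4.094, 2.456, -11.873)

(4.094, 2.456, -11.873)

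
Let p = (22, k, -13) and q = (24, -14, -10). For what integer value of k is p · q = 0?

p · q = 22·24 + k·(-14) + (-13)·(-10) = 658 - 14k
Set equal to 0: -14k = -658, so k = 47.

47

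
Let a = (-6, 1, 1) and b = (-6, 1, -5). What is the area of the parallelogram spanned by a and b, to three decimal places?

i: 1·(-5) - 1·1 = -5 - 1 = -6
j: 1·(-6) - (-6)·(-5) = -6 - 30 = -36
k: (-6)·1 - 1·(-6) = -6 - (-6) = 0
a × b = (-6, -36, 0)
|a × b| = √((-6)² + (-36)² + 0²) = √1332 ≈ 36.4966

36.497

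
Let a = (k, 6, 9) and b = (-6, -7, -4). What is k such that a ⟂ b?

-13

a · b = k·(-6) + 6·(-7) + 9·(-4) = -78 - 6k
Set equal to 0: -6k = 78, so k = -13.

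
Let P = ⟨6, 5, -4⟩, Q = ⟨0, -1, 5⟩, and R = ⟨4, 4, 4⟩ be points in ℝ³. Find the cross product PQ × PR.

PQ = (-6, -6, 9)
PR = (-2, -1, 8)
i: (-6)·8 - 9·(-1) = -48 - (-9) = -39
j: 9·(-2) - (-6)·8 = -18 - (-48) = 30
k: (-6)·(-1) - (-6)·(-2) = 6 - 12 = -6
PQ × PR = (-39, 30, -6)

(-39, 30, -6)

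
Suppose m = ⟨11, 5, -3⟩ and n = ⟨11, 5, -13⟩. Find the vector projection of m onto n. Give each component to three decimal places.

m · n = 11·11 + 5·5 + (-3)·(-13) = 121 + 25 + 39 = 185
|n|² = 121 + 25 + 169 = 315
proj_n m = (185/315) · (11, 5, -13) ≈ (6.460, 2.937, -7.635)

(6.460, 2.937, -7.635)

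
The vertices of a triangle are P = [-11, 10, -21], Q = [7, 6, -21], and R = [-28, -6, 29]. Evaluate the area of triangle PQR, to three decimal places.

PQ = (18, -4, 0),  PR = (-17, -16, 50)
i: (-4)·50 - 0·(-16) = -200 - 0 = -200
j: 0·(-17) - 18·50 = 0 - 900 = -900
k: 18·(-16) - (-4)·(-17) = -288 - 68 = -356
PQ × PR = (-200, -900, -356)
|PQ × PR| = √976736 ≈ 988.2995
area = ½ · 988.2995 ≈ 494.150

494.150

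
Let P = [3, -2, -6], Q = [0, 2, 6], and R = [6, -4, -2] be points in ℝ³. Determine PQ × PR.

(40, 48, -6)

PQ = (-3, 4, 12)
PR = (3, -2, 4)
i: 4·4 - 12·(-2) = 16 - (-24) = 40
j: 12·3 - (-3)·4 = 36 - (-12) = 48
k: (-3)·(-2) - 4·3 = 6 - 12 = -6
PQ × PR = (40, 48, -6)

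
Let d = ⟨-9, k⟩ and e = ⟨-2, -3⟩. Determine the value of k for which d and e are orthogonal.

6

d · e = (-9)·(-2) + k·(-3) = 18 - 3k
Set equal to 0: -3k = -18, so k = 6.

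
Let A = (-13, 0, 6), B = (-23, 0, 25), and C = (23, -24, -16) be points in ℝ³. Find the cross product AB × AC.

AB = (-10, 0, 19)
AC = (36, -24, -22)
i: 0·(-22) - 19·(-24) = 0 - (-456) = 456
j: 19·36 - (-10)·(-22) = 684 - 220 = 464
k: (-10)·(-24) - 0·36 = 240 - 0 = 240
AB × AC = (456, 464, 240)

(456, 464, 240)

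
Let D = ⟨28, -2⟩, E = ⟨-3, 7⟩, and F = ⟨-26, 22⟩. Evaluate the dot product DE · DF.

1890

DE = E − D = (-31, 9)
DF = F − D = (-54, 24)
DE · DF = (-31)·(-54) + 9·24 = 1674 + 216 = 1890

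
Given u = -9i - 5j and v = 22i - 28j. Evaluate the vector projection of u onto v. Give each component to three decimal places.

(-1.006, 1.281)

u · v = (-9)·22 + (-5)·(-28) = -198 + 140 = -58
|v|² = 484 + 784 = 1268
proj_v u = (-58/1268) · (22, -28) ≈ (-1.006, 1.281)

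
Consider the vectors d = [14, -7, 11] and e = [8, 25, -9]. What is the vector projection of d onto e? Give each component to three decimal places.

d · e = 14·8 + (-7)·25 + 11·(-9) = 112 - 175 - 99 = -162
|e|² = 64 + 625 + 81 = 770
proj_e d = (-162/770) · (8, 25, -9) ≈ (-1.683, -5.260, 1.894)

(-1.683, -5.260, 1.894)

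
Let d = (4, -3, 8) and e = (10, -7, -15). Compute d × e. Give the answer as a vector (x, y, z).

i: (-3)·(-15) - 8·(-7) = 45 - (-56) = 101
j: 8·10 - 4·(-15) = 80 - (-60) = 140
k: 4·(-7) - (-3)·10 = -28 - (-30) = 2
d × e = (101, 140, 2)

(101, 140, 2)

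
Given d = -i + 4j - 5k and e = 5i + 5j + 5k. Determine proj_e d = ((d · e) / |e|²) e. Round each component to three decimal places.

(-0.667, -0.667, -0.667)

d · e = (-1)·5 + 4·5 + (-5)·5 = -5 + 20 - 25 = -10
|e|² = 25 + 25 + 25 = 75
proj_e d = (-10/75) · (5, 5, 5) ≈ (-0.667, -0.667, -0.667)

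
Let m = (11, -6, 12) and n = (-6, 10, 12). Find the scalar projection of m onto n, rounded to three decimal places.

m · n = 11·(-6) + (-6)·10 + 12·12 = -66 - 60 + 144 = 18
|n| = √(36 + 100 + 144) = √280 ≈ 16.7332
comp_n m = 18 / √280 ≈ 1.076

1.076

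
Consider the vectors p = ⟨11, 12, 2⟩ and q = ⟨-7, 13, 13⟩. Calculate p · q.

p · q = 11·(-7) + 12·13 + 2·13 = -77 + 156 + 26 = 105

105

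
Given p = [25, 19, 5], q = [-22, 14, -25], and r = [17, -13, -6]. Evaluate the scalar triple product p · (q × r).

q × r:
i: 14·(-6) - (-25)·(-13) = -84 - 325 = -409
j: (-25)·17 - (-22)·(-6) = -425 - 132 = -557
k: (-22)·(-13) - 14·17 = 286 - 238 = 48
q × r = (-409, -557, 48)
p · (q × r) = 25·(-409) + 19·(-557) + 5·48 = -10225 - 10583 + 240 = -20568

-20568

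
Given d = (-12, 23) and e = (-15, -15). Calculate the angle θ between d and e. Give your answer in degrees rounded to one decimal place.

d · e = (-12)·(-15) + 23·(-15) = 180 - 345 = -165
|d|² = 144 + 529 = 673,  |d| = √673 ≈ 25.942244
|e|² = 225 + 225 = 450,  |e| = √450 ≈ 21.213203
cos θ = -165 / (25.942244 · 21.213203) ≈ -0.29983
θ = arccos(-0.29983) ≈ 107.4°

107.4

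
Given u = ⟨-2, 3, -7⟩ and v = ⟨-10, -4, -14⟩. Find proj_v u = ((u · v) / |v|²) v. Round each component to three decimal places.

u · v = (-2)·(-10) + 3·(-4) + (-7)·(-14) = 20 - 12 + 98 = 106
|v|² = 100 + 16 + 196 = 312
proj_v u = (106/312) · (-10, -4, -14) ≈ (-3.397, -1.359, -4.756)

(-3.397, -1.359, -4.756)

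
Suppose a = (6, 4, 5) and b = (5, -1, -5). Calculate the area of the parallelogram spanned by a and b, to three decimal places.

62.658

i: 4·(-5) - 5·(-1) = -20 - (-5) = -15
j: 5·5 - 6·(-5) = 25 - (-30) = 55
k: 6·(-1) - 4·5 = -6 - 20 = -26
a × b = (-15, 55, -26)
|a × b| = √((-15)² + 55² + (-26)²) = √3926 ≈ 62.6578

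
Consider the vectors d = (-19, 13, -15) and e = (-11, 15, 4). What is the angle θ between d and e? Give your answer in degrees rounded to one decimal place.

d · e = (-19)·(-11) + 13·15 + (-15)·4 = 209 + 195 - 60 = 344
|d|² = 361 + 169 + 225 = 755,  |d| = √755 ≈ 27.477263
|e|² = 121 + 225 + 16 = 362,  |e| = √362 ≈ 19.026298
cos θ = 344 / (27.477263 · 19.026298) ≈ 0.65801
θ = arccos(0.65801) ≈ 48.9°

48.9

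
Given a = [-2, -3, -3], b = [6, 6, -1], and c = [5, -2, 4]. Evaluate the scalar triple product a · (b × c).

b × c:
i: 6·4 - (-1)·(-2) = 24 - 2 = 22
j: (-1)·5 - 6·4 = -5 - 24 = -29
k: 6·(-2) - 6·5 = -12 - 30 = -42
b × c = (22, -29, -42)
a · (b × c) = (-2)·22 + (-3)·(-29) + (-3)·(-42) = -44 + 87 + 126 = 169

169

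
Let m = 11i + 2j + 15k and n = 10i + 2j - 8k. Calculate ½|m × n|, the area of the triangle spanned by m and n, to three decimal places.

i: 2·(-8) - 15·2 = -16 - 30 = -46
j: 15·10 - 11·(-8) = 150 - (-88) = 238
k: 11·2 - 2·10 = 22 - 20 = 2
m × n = (-46, 238, 2)
|m × n| = √((-46)² + 238² + 2²) = √58764 ≈ 242.4129
area = ½ · 242.4129 ≈ 121.206

121.206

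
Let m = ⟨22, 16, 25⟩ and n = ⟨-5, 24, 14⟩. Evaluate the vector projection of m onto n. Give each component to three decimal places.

m · n = 22·(-5) + 16·24 + 25·14 = -110 + 384 + 350 = 624
|n|² = 25 + 576 + 196 = 797
proj_n m = (624/797) · (-5, 24, 14) ≈ (-3.915, 18.790, 10.961)

(-3.915, 18.790, 10.961)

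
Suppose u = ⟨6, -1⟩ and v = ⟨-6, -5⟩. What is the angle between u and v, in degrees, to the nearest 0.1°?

u · v = 6·(-6) + (-1)·(-5) = -36 + 5 = -31
|u|² = 36 + 1 = 37,  |u| = √37 ≈ 6.082763
|v|² = 36 + 25 = 61,  |v| = √61 ≈ 7.810250
cos θ = -31 / (6.082763 · 7.810250) ≈ -0.65252
θ = arccos(-0.65252) ≈ 130.7°

130.7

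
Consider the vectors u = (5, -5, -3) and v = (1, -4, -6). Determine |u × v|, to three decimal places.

i: (-5)·(-6) - (-3)·(-4) = 30 - 12 = 18
j: (-3)·1 - 5·(-6) = -3 - (-30) = 27
k: 5·(-4) - (-5)·1 = -20 - (-5) = -15
u × v = (18, 27, -15)
|u × v| = √(18² + 27² + (-15)²) = √1278 ≈ 35.7491

35.749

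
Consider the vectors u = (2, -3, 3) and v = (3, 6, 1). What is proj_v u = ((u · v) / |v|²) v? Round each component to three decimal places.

u · v = 2·3 + (-3)·6 + 3·1 = 6 - 18 + 3 = -9
|v|² = 9 + 36 + 1 = 46
proj_v u = (-9/46) · (3, 6, 1) ≈ (-0.587, -1.174, -0.196)

(-0.587, -1.174, -0.196)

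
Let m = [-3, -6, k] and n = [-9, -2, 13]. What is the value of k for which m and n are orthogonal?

m · n = (-3)·(-9) + (-6)·(-2) + k·13 = 39 + 13k
Set equal to 0: 13k = -39, so k = -3.

-3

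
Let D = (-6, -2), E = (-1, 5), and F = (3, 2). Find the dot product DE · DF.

73

DE = E − D = (5, 7)
DF = F − D = (9, 4)
DE · DF = 5·9 + 7·4 = 45 + 28 = 73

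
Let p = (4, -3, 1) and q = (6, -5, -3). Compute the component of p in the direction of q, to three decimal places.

p · q = 4·6 + (-3)·(-5) + 1·(-3) = 24 + 15 - 3 = 36
|q| = √(36 + 25 + 9) = √70 ≈ 8.3666
comp_q p = 36 / √70 ≈ 4.303

4.303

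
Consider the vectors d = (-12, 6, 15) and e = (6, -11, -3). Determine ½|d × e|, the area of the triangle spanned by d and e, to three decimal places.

91.844

i: 6·(-3) - 15·(-11) = -18 - (-165) = 147
j: 15·6 - (-12)·(-3) = 90 - 36 = 54
k: (-12)·(-11) - 6·6 = 132 - 36 = 96
d × e = (147, 54, 96)
|d × e| = √(147² + 54² + 96²) = √33741 ≈ 183.6872
area = ½ · 183.6872 ≈ 91.844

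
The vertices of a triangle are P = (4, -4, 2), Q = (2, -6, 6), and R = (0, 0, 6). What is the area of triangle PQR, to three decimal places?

14.967

PQ = (-2, -2, 4),  PR = (-4, 4, 4)
i: (-2)·4 - 4·4 = -8 - 16 = -24
j: 4·(-4) - (-2)·4 = -16 - (-8) = -8
k: (-2)·4 - (-2)·(-4) = -8 - 8 = -16
PQ × PR = (-24, -8, -16)
|PQ × PR| = √896 ≈ 29.9333
area = ½ · 29.9333 ≈ 14.967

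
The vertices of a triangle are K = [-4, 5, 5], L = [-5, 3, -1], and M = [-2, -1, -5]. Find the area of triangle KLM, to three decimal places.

14.491

KL = (-1, -2, -6),  KM = (2, -6, -10)
i: (-2)·(-10) - (-6)·(-6) = 20 - 36 = -16
j: (-6)·2 - (-1)·(-10) = -12 - 10 = -22
k: (-1)·(-6) - (-2)·2 = 6 - (-4) = 10
KL × KM = (-16, -22, 10)
|KL × KM| = √840 ≈ 28.9828
area = ½ · 28.9828 ≈ 14.491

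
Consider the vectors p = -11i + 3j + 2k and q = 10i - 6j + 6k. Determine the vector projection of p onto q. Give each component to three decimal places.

p · q = (-11)·10 + 3·(-6) + 2·6 = -110 - 18 + 12 = -116
|q|² = 100 + 36 + 36 = 172
proj_q p = (-116/172) · (10, -6, 6) ≈ (-6.744, 4.047, -4.047)

(-6.744, 4.047, -4.047)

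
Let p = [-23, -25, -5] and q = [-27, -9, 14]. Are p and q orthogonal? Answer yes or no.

p · q = (-23)·(-27) + (-25)·(-9) + (-5)·14 = 621 + 225 - 70 = 776
Nonzero, so the vectors are not orthogonal.

no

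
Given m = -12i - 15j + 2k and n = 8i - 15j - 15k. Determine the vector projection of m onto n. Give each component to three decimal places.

(1.541, -2.889, -2.889)

m · n = (-12)·8 + (-15)·(-15) + 2·(-15) = -96 + 225 - 30 = 99
|n|² = 64 + 225 + 225 = 514
proj_n m = (99/514) · (8, -15, -15) ≈ (1.541, -2.889, -2.889)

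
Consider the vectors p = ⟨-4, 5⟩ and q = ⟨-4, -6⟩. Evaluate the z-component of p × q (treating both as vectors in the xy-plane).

(-4)·(-6) - 5·(-4) = 24 - (-20) = 44

44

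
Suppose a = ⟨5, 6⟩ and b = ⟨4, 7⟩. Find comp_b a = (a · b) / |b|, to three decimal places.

a · b = 5·4 + 6·7 = 20 + 42 = 62
|b| = √(16 + 49) = √65 ≈ 8.0623
comp_b a = 62 / √65 ≈ 7.690

7.690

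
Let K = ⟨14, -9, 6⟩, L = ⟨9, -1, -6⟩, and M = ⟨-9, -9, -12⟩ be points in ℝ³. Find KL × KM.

KL = (-5, 8, -12)
KM = (-23, 0, -18)
i: 8·(-18) - (-12)·0 = -144 - 0 = -144
j: (-12)·(-23) - (-5)·(-18) = 276 - 90 = 186
k: (-5)·0 - 8·(-23) = 0 - (-184) = 184
KL × KM = (-144, 186, 184)

(-144, 186, 184)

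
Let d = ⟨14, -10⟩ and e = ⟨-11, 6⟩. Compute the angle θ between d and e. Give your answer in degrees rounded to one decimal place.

173.1

d · e = 14·(-11) + (-10)·6 = -154 - 60 = -214
|d|² = 196 + 100 = 296,  |d| = √296 ≈ 17.204651
|e|² = 121 + 36 = 157,  |e| = √157 ≈ 12.529964
cos θ = -214 / (17.204651 · 12.529964) ≈ -0.99270
θ = arccos(-0.99270) ≈ 173.1°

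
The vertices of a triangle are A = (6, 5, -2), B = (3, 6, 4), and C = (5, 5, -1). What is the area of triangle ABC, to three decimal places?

1.658

AB = (-3, 1, 6),  AC = (-1, 0, 1)
i: 1·1 - 6·0 = 1 - 0 = 1
j: 6·(-1) - (-3)·1 = -6 - (-3) = -3
k: (-3)·0 - 1·(-1) = 0 - (-1) = 1
AB × AC = (1, -3, 1)
|AB × AC| = √11 ≈ 3.3166
area = ½ · 3.3166 ≈ 1.658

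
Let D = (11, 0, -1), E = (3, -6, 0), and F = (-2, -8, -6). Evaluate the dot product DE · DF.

DE = E − D = (-8, -6, 1)
DF = F − D = (-13, -8, -5)
DE · DF = (-8)·(-13) + (-6)·(-8) + 1·(-5) = 104 + 48 - 5 = 147

147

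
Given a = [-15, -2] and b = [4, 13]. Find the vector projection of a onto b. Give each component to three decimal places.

a · b = (-15)·4 + (-2)·13 = -60 - 26 = -86
|b|² = 16 + 169 = 185
proj_b a = (-86/185) · (4, 13) ≈ (-1.859, -6.043)

(-1.859, -6.043)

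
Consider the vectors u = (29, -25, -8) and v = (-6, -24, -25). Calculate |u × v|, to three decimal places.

i: (-25)·(-25) - (-8)·(-24) = 625 - 192 = 433
j: (-8)·(-6) - 29·(-25) = 48 - (-725) = 773
k: 29·(-24) - (-25)·(-6) = -696 - 150 = -846
u × v = (433, 773, -846)
|u × v| = √(433² + 773² + (-846)²) = √1500734 ≈ 1225.0445

1225.044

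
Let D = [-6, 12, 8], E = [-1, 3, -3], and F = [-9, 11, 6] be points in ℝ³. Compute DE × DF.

DE = (5, -9, -11)
DF = (-3, -1, -2)
i: (-9)·(-2) - (-11)·(-1) = 18 - 11 = 7
j: (-11)·(-3) - 5·(-2) = 33 - (-10) = 43
k: 5·(-1) - (-9)·(-3) = -5 - 27 = -32
DE × DF = (7, 43, -32)

(7, 43, -32)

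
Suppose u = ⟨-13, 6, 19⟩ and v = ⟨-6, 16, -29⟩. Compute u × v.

i: 6·(-29) - 19·16 = -174 - 304 = -478
j: 19·(-6) - (-13)·(-29) = -114 - 377 = -491
k: (-13)·16 - 6·(-6) = -208 - (-36) = -172
u × v = (-478, -491, -172)

(-478, -491, -172)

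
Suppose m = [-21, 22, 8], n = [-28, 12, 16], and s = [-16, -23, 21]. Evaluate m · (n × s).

972

n × s:
i: 12·21 - 16·(-23) = 252 - (-368) = 620
j: 16·(-16) - (-28)·21 = -256 - (-588) = 332
k: (-28)·(-23) - 12·(-16) = 644 - (-192) = 836
n × s = (620, 332, 836)
m · (n × s) = (-21)·620 + 22·332 + 8·836 = -13020 + 7304 + 6688 = 972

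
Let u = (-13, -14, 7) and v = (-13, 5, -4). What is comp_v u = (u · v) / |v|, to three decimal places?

u · v = (-13)·(-13) + (-14)·5 + 7·(-4) = 169 - 70 - 28 = 71
|v| = √(169 + 25 + 16) = √210 ≈ 14.4914
comp_v u = 71 / √210 ≈ 4.899

4.899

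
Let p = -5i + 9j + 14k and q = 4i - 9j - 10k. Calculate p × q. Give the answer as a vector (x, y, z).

(36, 6, 9)

i: 9·(-10) - 14·(-9) = -90 - (-126) = 36
j: 14·4 - (-5)·(-10) = 56 - 50 = 6
k: (-5)·(-9) - 9·4 = 45 - 36 = 9
p × q = (36, 6, 9)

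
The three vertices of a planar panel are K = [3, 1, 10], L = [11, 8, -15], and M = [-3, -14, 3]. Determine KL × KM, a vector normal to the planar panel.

KL = (8, 7, -25)
KM = (-6, -15, -7)
i: 7·(-7) - (-25)·(-15) = -49 - 375 = -424
j: (-25)·(-6) - 8·(-7) = 150 - (-56) = 206
k: 8·(-15) - 7·(-6) = -120 - (-42) = -78
KL × KM = (-424, 206, -78)

(-424, 206, -78)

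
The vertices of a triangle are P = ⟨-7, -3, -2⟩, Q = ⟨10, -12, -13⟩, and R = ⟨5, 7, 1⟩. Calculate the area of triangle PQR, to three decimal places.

171.509

PQ = (17, -9, -11),  PR = (12, 10, 3)
i: (-9)·3 - (-11)·10 = -27 - (-110) = 83
j: (-11)·12 - 17·3 = -132 - 51 = -183
k: 17·10 - (-9)·12 = 170 - (-108) = 278
PQ × PR = (83, -183, 278)
|PQ × PR| = √117662 ≈ 343.0189
area = ½ · 343.0189 ≈ 171.509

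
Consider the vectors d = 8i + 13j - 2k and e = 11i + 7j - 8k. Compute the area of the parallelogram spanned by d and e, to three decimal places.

i: 13·(-8) - (-2)·7 = -104 - (-14) = -90
j: (-2)·11 - 8·(-8) = -22 - (-64) = 42
k: 8·7 - 13·11 = 56 - 143 = -87
d × e = (-90, 42, -87)
|d × e| = √((-90)² + 42² + (-87)²) = √17433 ≈ 132.0341

132.034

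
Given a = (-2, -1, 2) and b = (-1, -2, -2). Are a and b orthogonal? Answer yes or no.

a · b = (-2)·(-1) + (-1)·(-2) + 2·(-2) = 2 + 2 - 4 = 0
Zero, so the vectors are orthogonal.

yes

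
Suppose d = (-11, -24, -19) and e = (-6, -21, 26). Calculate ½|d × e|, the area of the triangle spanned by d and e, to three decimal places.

550.931

i: (-24)·26 - (-19)·(-21) = -624 - 399 = -1023
j: (-19)·(-6) - (-11)·26 = 114 - (-286) = 400
k: (-11)·(-21) - (-24)·(-6) = 231 - 144 = 87
d × e = (-1023, 400, 87)
|d × e| = √((-1023)² + 400² + 87²) = √1214098 ≈ 1101.8612
area = ½ · 1101.8612 ≈ 550.931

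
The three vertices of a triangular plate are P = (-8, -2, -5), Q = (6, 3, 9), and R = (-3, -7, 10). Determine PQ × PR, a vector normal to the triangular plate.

PQ = (14, 5, 14)
PR = (5, -5, 15)
i: 5·15 - 14·(-5) = 75 - (-70) = 145
j: 14·5 - 14·15 = 70 - 210 = -140
k: 14·(-5) - 5·5 = -70 - 25 = -95
PQ × PR = (145, -140, -95)

(145, -140, -95)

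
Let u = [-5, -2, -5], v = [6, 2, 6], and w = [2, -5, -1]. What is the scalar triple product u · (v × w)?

v × w:
i: 2·(-1) - 6·(-5) = -2 - (-30) = 28
j: 6·2 - 6·(-1) = 12 - (-6) = 18
k: 6·(-5) - 2·2 = -30 - 4 = -34
v × w = (28, 18, -34)
u · (v × w) = (-5)·28 + (-2)·18 + (-5)·(-34) = -140 - 36 + 170 = -6

-6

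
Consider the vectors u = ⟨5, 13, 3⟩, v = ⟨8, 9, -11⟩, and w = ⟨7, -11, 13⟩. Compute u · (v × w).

-2826

v × w:
i: 9·13 - (-11)·(-11) = 117 - 121 = -4
j: (-11)·7 - 8·13 = -77 - 104 = -181
k: 8·(-11) - 9·7 = -88 - 63 = -151
v × w = (-4, -181, -151)
u · (v × w) = 5·(-4) + 13·(-181) + 3·(-151) = -20 - 2353 - 453 = -2826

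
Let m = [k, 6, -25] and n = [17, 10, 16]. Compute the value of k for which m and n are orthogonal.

m · n = k·17 + 6·10 + (-25)·16 = -340 + 17k
Set equal to 0: 17k = 340, so k = 20.

20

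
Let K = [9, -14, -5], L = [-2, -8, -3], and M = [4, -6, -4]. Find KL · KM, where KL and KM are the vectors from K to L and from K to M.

KL = L − K = (-11, 6, 2)
KM = M − K = (-5, 8, 1)
KL · KM = (-11)·(-5) + 6·8 + 2·1 = 55 + 48 + 2 = 105

105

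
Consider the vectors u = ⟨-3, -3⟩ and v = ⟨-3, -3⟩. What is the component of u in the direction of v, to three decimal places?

4.243

u · v = (-3)·(-3) + (-3)·(-3) = 9 + 9 = 18
|v| = √(9 + 9) = √18 ≈ 4.2426
comp_v u = 18 / √18 ≈ 4.243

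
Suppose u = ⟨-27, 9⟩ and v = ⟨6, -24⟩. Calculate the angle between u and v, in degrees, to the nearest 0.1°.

122.5

u · v = (-27)·6 + 9·(-24) = -162 - 216 = -378
|u|² = 729 + 81 = 810,  |u| = √810 ≈ 28.460499
|v|² = 36 + 576 = 612,  |v| = √612 ≈ 24.738634
cos θ = -378 / (28.460499 · 24.738634) ≈ -0.53688
θ = arccos(-0.53688) ≈ 122.5°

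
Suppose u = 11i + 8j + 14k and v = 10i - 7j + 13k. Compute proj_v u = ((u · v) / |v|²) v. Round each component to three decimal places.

(7.421, -5.195, 9.648)

u · v = 11·10 + 8·(-7) + 14·13 = 110 - 56 + 182 = 236
|v|² = 100 + 49 + 169 = 318
proj_v u = (236/318) · (10, -7, 13) ≈ (7.421, -5.195, 9.648)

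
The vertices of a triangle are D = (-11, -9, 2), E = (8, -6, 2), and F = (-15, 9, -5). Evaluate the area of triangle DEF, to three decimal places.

189.371

DE = (19, 3, 0),  DF = (-4, 18, -7)
i: 3·(-7) - 0·18 = -21 - 0 = -21
j: 0·(-4) - 19·(-7) = 0 - (-133) = 133
k: 19·18 - 3·(-4) = 342 - (-12) = 354
DE × DF = (-21, 133, 354)
|DE × DF| = √143446 ≈ 378.7427
area = ½ · 378.7427 ≈ 189.371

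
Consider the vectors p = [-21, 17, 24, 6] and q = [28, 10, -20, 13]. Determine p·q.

-820

p · q = (-21)·28 + 17·10 + 24·(-20) + 6·13 = -588 + 170 - 480 + 78 = -820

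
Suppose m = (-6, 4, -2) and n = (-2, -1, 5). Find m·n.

m · n = (-6)·(-2) + 4·(-1) + (-2)·5 = 12 - 4 - 10 = -2

-2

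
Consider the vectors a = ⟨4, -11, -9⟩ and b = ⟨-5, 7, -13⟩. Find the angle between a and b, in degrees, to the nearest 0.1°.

a · b = 4·(-5) + (-11)·7 + (-9)·(-13) = -20 - 77 + 117 = 20
|a|² = 16 + 121 + 81 = 218,  |a| = √218 ≈ 14.764823
|b|² = 25 + 49 + 169 = 243,  |b| = √243 ≈ 15.588457
cos θ = 20 / (14.764823 · 15.588457) ≈ 0.08690
θ = arccos(0.08690) ≈ 85.0°

85.0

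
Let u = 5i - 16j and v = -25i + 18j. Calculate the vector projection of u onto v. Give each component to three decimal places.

u · v = 5·(-25) + (-16)·18 = -125 - 288 = -413
|v|² = 625 + 324 = 949
proj_v u = (-413/949) · (-25, 18) ≈ (10.880, -7.834)

(10.880, -7.834)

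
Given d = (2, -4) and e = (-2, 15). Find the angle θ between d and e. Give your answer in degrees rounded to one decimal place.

d · e = 2·(-2) + (-4)·15 = -4 - 60 = -64
|d|² = 4 + 16 = 20,  |d| = √20 ≈ 4.472136
|e|² = 4 + 225 = 229,  |e| = √229 ≈ 15.132746
cos θ = -64 / (4.472136 · 15.132746) ≈ -0.94569
θ = arccos(-0.94569) ≈ 161.0°

161.0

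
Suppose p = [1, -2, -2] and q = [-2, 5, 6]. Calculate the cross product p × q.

(-2, -2, 1)

i: (-2)·6 - (-2)·5 = -12 - (-10) = -2
j: (-2)·(-2) - 1·6 = 4 - 6 = -2
k: 1·5 - (-2)·(-2) = 5 - 4 = 1
p × q = (-2, -2, 1)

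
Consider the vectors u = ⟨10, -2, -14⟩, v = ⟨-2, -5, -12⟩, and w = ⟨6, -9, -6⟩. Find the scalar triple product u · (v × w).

-1284

v × w:
i: (-5)·(-6) - (-12)·(-9) = 30 - 108 = -78
j: (-12)·6 - (-2)·(-6) = -72 - 12 = -84
k: (-2)·(-9) - (-5)·6 = 18 - (-30) = 48
v × w = (-78, -84, 48)
u · (v × w) = 10·(-78) + (-2)·(-84) + (-14)·48 = -780 + 168 - 672 = -1284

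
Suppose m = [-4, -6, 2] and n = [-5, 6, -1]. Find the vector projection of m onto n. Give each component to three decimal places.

m · n = (-4)·(-5) + (-6)·6 + 2·(-1) = 20 - 36 - 2 = -18
|n|² = 25 + 36 + 1 = 62
proj_n m = (-18/62) · (-5, 6, -1) ≈ (1.452, -1.742, 0.290)

(1.452, -1.742, 0.290)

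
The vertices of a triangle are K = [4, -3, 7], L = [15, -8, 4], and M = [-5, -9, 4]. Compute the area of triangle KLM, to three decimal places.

KL = (11, -5, -3),  KM = (-9, -6, -3)
i: (-5)·(-3) - (-3)·(-6) = 15 - 18 = -3
j: (-3)·(-9) - 11·(-3) = 27 - (-33) = 60
k: 11·(-6) - (-5)·(-9) = -66 - 45 = -111
KL × KM = (-3, 60, -111)
|KL × KM| = √15930 ≈ 126.2141
area = ½ · 126.2141 ≈ 63.107

63.107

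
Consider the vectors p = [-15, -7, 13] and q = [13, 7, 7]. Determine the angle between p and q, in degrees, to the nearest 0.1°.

p · q = (-15)·13 + (-7)·7 + 13·7 = -195 - 49 + 91 = -153
|p|² = 225 + 49 + 169 = 443,  |p| = √443 ≈ 21.047565
|q|² = 169 + 49 + 49 = 267,  |q| = √267 ≈ 16.340135
cos θ = -153 / (21.047565 · 16.340135) ≈ -0.44487
θ = arccos(-0.44487) ≈ 116.4°

116.4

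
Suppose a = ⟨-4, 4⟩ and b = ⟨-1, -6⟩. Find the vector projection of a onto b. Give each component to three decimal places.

(0.541, 3.243)

a · b = (-4)·(-1) + 4·(-6) = 4 - 24 = -20
|b|² = 1 + 36 = 37
proj_b a = (-20/37) · (-1, -6) ≈ (0.541, 3.243)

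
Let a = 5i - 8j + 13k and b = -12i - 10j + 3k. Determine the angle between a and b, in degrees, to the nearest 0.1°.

76.6

a · b = 5·(-12) + (-8)·(-10) + 13·3 = -60 + 80 + 39 = 59
|a|² = 25 + 64 + 169 = 258,  |a| = √258 ≈ 16.062378
|b|² = 144 + 100 + 9 = 253,  |b| = √253 ≈ 15.905974
cos θ = 59 / (16.062378 · 15.905974) ≈ 0.23093
θ = arccos(0.23093) ≈ 76.6°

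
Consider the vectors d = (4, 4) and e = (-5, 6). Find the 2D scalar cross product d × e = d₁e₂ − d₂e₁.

4·6 - 4·(-5) = 24 - (-20) = 44

44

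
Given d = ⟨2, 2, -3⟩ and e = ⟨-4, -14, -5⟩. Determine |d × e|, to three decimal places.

59.900

i: 2·(-5) - (-3)·(-14) = -10 - 42 = -52
j: (-3)·(-4) - 2·(-5) = 12 - (-10) = 22
k: 2·(-14) - 2·(-4) = -28 - (-8) = -20
d × e = (-52, 22, -20)
|d × e| = √((-52)² + 22² + (-20)²) = √3588 ≈ 59.8999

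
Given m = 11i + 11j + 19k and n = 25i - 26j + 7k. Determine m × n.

(571, 398, -561)

i: 11·7 - 19·(-26) = 77 - (-494) = 571
j: 19·25 - 11·7 = 475 - 77 = 398
k: 11·(-26) - 11·25 = -286 - 275 = -561
m × n = (571, 398, -561)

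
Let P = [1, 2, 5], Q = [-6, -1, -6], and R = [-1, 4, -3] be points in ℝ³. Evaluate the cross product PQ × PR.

(46, -34, -20)

PQ = (-7, -3, -11)
PR = (-2, 2, -8)
i: (-3)·(-8) - (-11)·2 = 24 - (-22) = 46
j: (-11)·(-2) - (-7)·(-8) = 22 - 56 = -34
k: (-7)·2 - (-3)·(-2) = -14 - 6 = -20
PQ × PR = (46, -34, -20)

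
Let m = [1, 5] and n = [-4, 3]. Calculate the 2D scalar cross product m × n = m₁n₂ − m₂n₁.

23

1·3 - 5·(-4) = 3 - (-20) = 23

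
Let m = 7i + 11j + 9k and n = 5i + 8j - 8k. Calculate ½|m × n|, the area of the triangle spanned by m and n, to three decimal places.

i: 11·(-8) - 9·8 = -88 - 72 = -160
j: 9·5 - 7·(-8) = 45 - (-56) = 101
k: 7·8 - 11·5 = 56 - 55 = 1
m × n = (-160, 101, 1)
|m × n| = √((-160)² + 101² + 1²) = √35802 ≈ 189.2142
area = ½ · 189.2142 ≈ 94.607

94.607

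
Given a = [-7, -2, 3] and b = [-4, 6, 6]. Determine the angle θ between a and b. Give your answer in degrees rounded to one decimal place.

a · b = (-7)·(-4) + (-2)·6 + 3·6 = 28 - 12 + 18 = 34
|a|² = 49 + 4 + 9 = 62,  |a| = √62 ≈ 7.874008
|b|² = 16 + 36 + 36 = 88,  |b| = √88 ≈ 9.380832
cos θ = 34 / (7.874008 · 9.380832) ≈ 0.46030
θ = arccos(0.46030) ≈ 62.6°

62.6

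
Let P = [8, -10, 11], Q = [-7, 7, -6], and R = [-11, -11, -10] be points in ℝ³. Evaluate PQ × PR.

PQ = (-15, 17, -17)
PR = (-19, -1, -21)
i: 17·(-21) - (-17)·(-1) = -357 - 17 = -374
j: (-17)·(-19) - (-15)·(-21) = 323 - 315 = 8
k: (-15)·(-1) - 17·(-19) = 15 - (-323) = 338
PQ × PR = (-374, 8, 338)

(-374, 8, 338)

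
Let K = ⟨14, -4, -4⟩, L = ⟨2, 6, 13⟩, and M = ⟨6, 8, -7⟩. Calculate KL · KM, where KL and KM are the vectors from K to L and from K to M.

165

KL = L − K = (-12, 10, 17)
KM = M − K = (-8, 12, -3)
KL · KM = (-12)·(-8) + 10·12 + 17·(-3) = 96 + 120 - 51 = 165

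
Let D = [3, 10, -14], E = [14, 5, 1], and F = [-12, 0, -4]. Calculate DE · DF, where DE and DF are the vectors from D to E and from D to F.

35

DE = E − D = (11, -5, 15)
DF = F − D = (-15, -10, 10)
DE · DF = 11·(-15) + (-5)·(-10) + 15·10 = -165 + 50 + 150 = 35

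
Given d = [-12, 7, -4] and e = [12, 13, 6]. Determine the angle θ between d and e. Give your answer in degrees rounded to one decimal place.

106.6

d · e = (-12)·12 + 7·13 + (-4)·6 = -144 + 91 - 24 = -77
|d|² = 144 + 49 + 16 = 209,  |d| = √209 ≈ 14.456832
|e|² = 144 + 169 + 36 = 349,  |e| = √349 ≈ 18.681542
cos θ = -77 / (14.456832 · 18.681542) ≈ -0.28511
θ = arccos(-0.28511) ≈ 106.6°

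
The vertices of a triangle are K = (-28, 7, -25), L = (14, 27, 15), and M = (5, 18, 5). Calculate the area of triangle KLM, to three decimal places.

KL = (42, 20, 40),  KM = (33, 11, 30)
i: 20·30 - 40·11 = 600 - 440 = 160
j: 40·33 - 42·30 = 1320 - 1260 = 60
k: 42·11 - 20·33 = 462 - 660 = -198
KL × KM = (160, 60, -198)
|KL × KM| = √68404 ≈ 261.5416
area = ½ · 261.5416 ≈ 130.771

130.771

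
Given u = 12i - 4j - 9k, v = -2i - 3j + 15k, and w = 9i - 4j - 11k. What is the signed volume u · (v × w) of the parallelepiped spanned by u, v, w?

v × w:
i: (-3)·(-11) - 15·(-4) = 33 - (-60) = 93
j: 15·9 - (-2)·(-11) = 135 - 22 = 113
k: (-2)·(-4) - (-3)·9 = 8 - (-27) = 35
v × w = (93, 113, 35)
u · (v × w) = 12·93 + (-4)·113 + (-9)·35 = 1116 - 452 - 315 = 349

349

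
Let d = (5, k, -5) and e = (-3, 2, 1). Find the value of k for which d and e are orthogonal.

d · e = 5·(-3) + k·2 + (-5)·1 = -20 + 2k
Set equal to 0: 2k = 20, so k = 10.

10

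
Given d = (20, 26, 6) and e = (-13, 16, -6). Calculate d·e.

120

d · e = 20·(-13) + 26·16 + 6·(-6) = -260 + 416 - 36 = 120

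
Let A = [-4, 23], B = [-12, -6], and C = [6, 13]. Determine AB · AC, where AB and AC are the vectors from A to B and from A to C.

210

AB = B − A = (-8, -29)
AC = C − A = (10, -10)
AB · AC = (-8)·10 + (-29)·(-10) = -80 + 290 = 210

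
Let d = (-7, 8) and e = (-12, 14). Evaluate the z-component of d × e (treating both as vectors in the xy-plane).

-2

(-7)·14 - 8·(-12) = -98 - (-96) = -2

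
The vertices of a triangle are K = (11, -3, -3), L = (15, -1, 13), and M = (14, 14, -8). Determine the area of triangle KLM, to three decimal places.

KL = (4, 2, 16),  KM = (3, 17, -5)
i: 2·(-5) - 16·17 = -10 - 272 = -282
j: 16·3 - 4·(-5) = 48 - (-20) = 68
k: 4·17 - 2·3 = 68 - 6 = 62
KL × KM = (-282, 68, 62)
|KL × KM| = √87992 ≈ 296.6345
area = ½ · 296.6345 ≈ 148.317

148.317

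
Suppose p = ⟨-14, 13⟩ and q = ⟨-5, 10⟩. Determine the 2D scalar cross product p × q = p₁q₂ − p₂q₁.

-75

(-14)·10 - 13·(-5) = -140 - (-65) = -75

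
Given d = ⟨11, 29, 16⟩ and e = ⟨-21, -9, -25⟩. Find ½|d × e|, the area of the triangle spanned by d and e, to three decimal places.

387.744

i: 29·(-25) - 16·(-9) = -725 - (-144) = -581
j: 16·(-21) - 11·(-25) = -336 - (-275) = -61
k: 11·(-9) - 29·(-21) = -99 - (-609) = 510
d × e = (-581, -61, 510)
|d × e| = √((-581)² + (-61)² + 510²) = √601382 ≈ 775.4882
area = ½ · 775.4882 ≈ 387.744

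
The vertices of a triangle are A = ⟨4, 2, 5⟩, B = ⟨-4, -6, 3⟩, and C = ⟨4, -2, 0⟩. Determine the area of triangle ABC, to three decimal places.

30.199

AB = (-8, -8, -2),  AC = (0, -4, -5)
i: (-8)·(-5) - (-2)·(-4) = 40 - 8 = 32
j: (-2)·0 - (-8)·(-5) = 0 - 40 = -40
k: (-8)·(-4) - (-8)·0 = 32 - 0 = 32
AB × AC = (32, -40, 32)
|AB × AC| = √3648 ≈ 60.3987
area = ½ · 60.3987 ≈ 30.199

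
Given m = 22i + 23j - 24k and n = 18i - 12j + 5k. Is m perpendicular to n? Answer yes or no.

yes

m · n = 22·18 + 23·(-12) + (-24)·5 = 396 - 276 - 120 = 0
Zero, so the vectors are orthogonal.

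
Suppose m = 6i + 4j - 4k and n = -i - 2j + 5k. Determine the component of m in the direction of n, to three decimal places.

-6.208

m · n = 6·(-1) + 4·(-2) + (-4)·5 = -6 - 8 - 20 = -34
|n| = √(1 + 4 + 25) = √30 ≈ 5.4772
comp_n m = -34 / √30 ≈ -6.208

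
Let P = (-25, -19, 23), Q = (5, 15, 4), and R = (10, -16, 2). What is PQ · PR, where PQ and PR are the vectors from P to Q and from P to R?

PQ = Q − P = (30, 34, -19)
PR = R − P = (35, 3, -21)
PQ · PR = 30·35 + 34·3 + (-19)·(-21) = 1050 + 102 + 399 = 1551

1551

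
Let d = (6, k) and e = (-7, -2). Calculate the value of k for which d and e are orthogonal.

d · e = 6·(-7) + k·(-2) = -42 - 2k
Set equal to 0: -2k = 42, so k = -21.

-21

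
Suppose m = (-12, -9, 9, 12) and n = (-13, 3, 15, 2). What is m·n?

288

m · n = (-12)·(-13) + (-9)·3 + 9·15 + 12·2 = 156 - 27 + 135 + 24 = 288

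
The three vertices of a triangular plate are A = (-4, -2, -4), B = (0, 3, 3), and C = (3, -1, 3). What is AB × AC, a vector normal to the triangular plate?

(28, 21, -31)

AB = (4, 5, 7)
AC = (7, 1, 7)
i: 5·7 - 7·1 = 35 - 7 = 28
j: 7·7 - 4·7 = 49 - 28 = 21
k: 4·1 - 5·7 = 4 - 35 = -31
AB × AC = (28, 21, -31)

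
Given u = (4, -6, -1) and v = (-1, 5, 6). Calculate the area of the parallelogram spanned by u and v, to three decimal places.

41.061

i: (-6)·6 - (-1)·5 = -36 - (-5) = -31
j: (-1)·(-1) - 4·6 = 1 - 24 = -23
k: 4·5 - (-6)·(-1) = 20 - 6 = 14
u × v = (-31, -23, 14)
|u × v| = √((-31)² + (-23)² + 14²) = √1686 ≈ 41.0609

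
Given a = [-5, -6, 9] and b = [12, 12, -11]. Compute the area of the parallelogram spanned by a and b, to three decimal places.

68.680

i: (-6)·(-11) - 9·12 = 66 - 108 = -42
j: 9·12 - (-5)·(-11) = 108 - 55 = 53
k: (-5)·12 - (-6)·12 = -60 - (-72) = 12
a × b = (-42, 53, 12)
|a × b| = √((-42)² + 53² + 12²) = √4717 ≈ 68.6804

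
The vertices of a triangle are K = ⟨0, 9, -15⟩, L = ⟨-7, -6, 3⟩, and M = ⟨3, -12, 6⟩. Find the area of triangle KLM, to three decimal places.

KL = (-7, -15, 18),  KM = (3, -21, 21)
i: (-15)·21 - 18·(-21) = -315 - (-378) = 63
j: 18·3 - (-7)·21 = 54 - (-147) = 201
k: (-7)·(-21) - (-15)·3 = 147 - (-45) = 192
KL × KM = (63, 201, 192)
|KL × KM| = √81234 ≈ 285.0158
area = ½ · 285.0158 ≈ 142.508

142.508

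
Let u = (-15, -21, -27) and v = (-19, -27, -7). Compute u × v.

i: (-21)·(-7) - (-27)·(-27) = 147 - 729 = -582
j: (-27)·(-19) - (-15)·(-7) = 513 - 105 = 408
k: (-15)·(-27) - (-21)·(-19) = 405 - 399 = 6
u × v = (-582, 408, 6)

(-582, 408, 6)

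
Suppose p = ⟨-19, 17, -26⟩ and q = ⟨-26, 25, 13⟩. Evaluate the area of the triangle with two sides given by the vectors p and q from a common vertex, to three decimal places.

634.756

i: 17·13 - (-26)·25 = 221 - (-650) = 871
j: (-26)·(-26) - (-19)·13 = 676 - (-247) = 923
k: (-19)·25 - 17·(-26) = -475 - (-442) = -33
p × q = (871, 923, -33)
|p × q| = √(871² + 923² + (-33)²) = √1611659 ≈ 1269.5113
area = ½ · 1269.5113 ≈ 634.756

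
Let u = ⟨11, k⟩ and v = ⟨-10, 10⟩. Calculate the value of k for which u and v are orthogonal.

11

u · v = 11·(-10) + k·10 = -110 + 10k
Set equal to 0: 10k = 110, so k = 11.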